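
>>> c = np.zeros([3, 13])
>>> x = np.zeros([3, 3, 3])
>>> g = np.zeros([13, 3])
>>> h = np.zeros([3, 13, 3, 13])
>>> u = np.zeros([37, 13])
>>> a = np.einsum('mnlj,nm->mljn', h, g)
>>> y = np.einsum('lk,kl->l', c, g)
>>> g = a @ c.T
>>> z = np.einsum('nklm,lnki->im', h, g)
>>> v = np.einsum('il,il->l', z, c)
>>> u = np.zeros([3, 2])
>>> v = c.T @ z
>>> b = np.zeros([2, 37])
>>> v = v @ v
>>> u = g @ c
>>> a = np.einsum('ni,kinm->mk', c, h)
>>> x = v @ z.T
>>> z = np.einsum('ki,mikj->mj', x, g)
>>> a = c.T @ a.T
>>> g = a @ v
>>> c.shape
(3, 13)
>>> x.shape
(13, 3)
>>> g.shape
(13, 13)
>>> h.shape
(3, 13, 3, 13)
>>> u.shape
(3, 3, 13, 13)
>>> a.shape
(13, 13)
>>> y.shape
(3,)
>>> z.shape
(3, 3)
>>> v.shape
(13, 13)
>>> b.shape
(2, 37)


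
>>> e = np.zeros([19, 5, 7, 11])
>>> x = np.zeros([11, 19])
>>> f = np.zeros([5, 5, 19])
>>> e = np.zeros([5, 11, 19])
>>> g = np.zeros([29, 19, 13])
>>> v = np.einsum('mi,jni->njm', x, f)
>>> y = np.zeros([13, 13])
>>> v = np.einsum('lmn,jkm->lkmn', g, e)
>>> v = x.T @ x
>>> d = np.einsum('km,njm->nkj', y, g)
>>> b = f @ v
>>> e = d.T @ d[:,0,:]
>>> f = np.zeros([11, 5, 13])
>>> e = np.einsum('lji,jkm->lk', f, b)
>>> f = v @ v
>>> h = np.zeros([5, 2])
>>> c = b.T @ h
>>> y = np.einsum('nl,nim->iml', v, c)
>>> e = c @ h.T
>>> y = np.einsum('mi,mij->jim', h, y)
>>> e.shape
(19, 5, 5)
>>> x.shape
(11, 19)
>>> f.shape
(19, 19)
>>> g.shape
(29, 19, 13)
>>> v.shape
(19, 19)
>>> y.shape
(19, 2, 5)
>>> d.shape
(29, 13, 19)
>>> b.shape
(5, 5, 19)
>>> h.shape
(5, 2)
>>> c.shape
(19, 5, 2)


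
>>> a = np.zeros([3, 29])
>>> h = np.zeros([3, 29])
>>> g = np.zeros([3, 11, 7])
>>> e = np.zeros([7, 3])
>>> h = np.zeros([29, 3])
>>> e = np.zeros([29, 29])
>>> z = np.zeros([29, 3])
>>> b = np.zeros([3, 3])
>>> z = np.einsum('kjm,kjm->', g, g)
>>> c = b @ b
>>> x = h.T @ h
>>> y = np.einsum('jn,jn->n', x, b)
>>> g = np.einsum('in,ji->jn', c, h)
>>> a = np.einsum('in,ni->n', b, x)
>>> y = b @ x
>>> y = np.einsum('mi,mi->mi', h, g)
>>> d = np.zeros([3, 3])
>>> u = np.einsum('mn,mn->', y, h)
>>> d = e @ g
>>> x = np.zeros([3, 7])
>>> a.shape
(3,)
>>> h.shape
(29, 3)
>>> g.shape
(29, 3)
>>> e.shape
(29, 29)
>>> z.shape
()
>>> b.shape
(3, 3)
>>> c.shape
(3, 3)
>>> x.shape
(3, 7)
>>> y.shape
(29, 3)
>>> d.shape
(29, 3)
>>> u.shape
()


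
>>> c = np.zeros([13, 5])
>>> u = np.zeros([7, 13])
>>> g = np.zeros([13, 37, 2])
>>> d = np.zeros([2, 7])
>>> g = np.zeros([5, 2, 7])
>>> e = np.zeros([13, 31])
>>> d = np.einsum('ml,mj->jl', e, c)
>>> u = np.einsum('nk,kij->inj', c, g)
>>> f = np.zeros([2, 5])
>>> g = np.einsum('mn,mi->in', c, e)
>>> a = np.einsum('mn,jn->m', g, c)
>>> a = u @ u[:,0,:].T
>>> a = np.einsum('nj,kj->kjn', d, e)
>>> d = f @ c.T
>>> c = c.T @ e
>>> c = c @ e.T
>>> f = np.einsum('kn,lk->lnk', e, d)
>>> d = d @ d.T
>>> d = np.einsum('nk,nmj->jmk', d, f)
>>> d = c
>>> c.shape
(5, 13)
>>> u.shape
(2, 13, 7)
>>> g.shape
(31, 5)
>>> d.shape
(5, 13)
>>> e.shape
(13, 31)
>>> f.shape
(2, 31, 13)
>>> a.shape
(13, 31, 5)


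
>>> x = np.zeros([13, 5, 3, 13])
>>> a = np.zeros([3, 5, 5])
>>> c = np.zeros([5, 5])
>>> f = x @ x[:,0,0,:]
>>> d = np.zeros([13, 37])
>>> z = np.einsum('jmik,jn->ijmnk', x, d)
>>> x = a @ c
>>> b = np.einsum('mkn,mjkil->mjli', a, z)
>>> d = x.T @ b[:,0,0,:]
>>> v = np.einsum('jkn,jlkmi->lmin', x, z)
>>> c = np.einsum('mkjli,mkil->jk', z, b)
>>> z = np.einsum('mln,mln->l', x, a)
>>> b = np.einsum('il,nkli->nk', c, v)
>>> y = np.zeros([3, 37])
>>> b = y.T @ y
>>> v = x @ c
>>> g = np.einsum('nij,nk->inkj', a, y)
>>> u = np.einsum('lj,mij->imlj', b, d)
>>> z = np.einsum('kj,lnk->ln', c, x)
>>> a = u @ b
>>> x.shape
(3, 5, 5)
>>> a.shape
(5, 5, 37, 37)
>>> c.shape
(5, 13)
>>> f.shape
(13, 5, 3, 13)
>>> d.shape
(5, 5, 37)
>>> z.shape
(3, 5)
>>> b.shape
(37, 37)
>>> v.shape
(3, 5, 13)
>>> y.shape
(3, 37)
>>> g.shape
(5, 3, 37, 5)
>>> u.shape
(5, 5, 37, 37)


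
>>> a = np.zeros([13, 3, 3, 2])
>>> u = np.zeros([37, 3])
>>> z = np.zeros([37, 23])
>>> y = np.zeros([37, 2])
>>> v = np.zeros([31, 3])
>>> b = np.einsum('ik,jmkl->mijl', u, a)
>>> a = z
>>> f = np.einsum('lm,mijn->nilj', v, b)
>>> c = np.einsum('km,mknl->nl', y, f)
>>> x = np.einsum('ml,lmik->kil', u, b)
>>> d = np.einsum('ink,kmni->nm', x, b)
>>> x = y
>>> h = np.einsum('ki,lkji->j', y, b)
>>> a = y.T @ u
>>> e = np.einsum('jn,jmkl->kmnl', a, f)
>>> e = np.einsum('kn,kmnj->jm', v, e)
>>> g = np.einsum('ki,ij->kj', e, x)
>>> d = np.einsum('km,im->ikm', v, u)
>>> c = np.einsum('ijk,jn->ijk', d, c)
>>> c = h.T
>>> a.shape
(2, 3)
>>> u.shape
(37, 3)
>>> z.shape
(37, 23)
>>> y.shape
(37, 2)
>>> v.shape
(31, 3)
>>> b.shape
(3, 37, 13, 2)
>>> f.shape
(2, 37, 31, 13)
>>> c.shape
(13,)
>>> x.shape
(37, 2)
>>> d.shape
(37, 31, 3)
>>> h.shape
(13,)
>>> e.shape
(13, 37)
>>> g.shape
(13, 2)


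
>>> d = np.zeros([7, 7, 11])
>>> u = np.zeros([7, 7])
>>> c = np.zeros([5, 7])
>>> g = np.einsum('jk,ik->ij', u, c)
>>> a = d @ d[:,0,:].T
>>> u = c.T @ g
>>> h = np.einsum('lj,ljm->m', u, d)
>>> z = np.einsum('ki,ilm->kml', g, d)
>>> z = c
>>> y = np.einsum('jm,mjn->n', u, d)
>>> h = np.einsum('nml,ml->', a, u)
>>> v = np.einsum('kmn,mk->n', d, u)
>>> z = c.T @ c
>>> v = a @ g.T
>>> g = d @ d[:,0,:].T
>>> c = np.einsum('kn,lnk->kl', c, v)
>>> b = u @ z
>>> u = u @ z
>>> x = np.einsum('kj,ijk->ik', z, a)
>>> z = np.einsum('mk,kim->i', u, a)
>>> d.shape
(7, 7, 11)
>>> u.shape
(7, 7)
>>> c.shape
(5, 7)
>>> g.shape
(7, 7, 7)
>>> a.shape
(7, 7, 7)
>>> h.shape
()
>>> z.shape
(7,)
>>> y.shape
(11,)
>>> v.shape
(7, 7, 5)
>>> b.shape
(7, 7)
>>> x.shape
(7, 7)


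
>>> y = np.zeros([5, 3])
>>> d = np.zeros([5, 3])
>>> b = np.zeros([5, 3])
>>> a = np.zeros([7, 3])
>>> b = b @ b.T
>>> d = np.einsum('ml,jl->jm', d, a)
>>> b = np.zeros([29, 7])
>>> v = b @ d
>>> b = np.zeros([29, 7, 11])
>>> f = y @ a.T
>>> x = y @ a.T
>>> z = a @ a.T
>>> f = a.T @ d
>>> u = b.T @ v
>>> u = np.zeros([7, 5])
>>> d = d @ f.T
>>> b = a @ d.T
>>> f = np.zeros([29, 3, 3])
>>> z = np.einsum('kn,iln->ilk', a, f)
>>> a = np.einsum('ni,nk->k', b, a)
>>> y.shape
(5, 3)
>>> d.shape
(7, 3)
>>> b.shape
(7, 7)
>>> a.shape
(3,)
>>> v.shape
(29, 5)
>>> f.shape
(29, 3, 3)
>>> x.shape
(5, 7)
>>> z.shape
(29, 3, 7)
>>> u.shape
(7, 5)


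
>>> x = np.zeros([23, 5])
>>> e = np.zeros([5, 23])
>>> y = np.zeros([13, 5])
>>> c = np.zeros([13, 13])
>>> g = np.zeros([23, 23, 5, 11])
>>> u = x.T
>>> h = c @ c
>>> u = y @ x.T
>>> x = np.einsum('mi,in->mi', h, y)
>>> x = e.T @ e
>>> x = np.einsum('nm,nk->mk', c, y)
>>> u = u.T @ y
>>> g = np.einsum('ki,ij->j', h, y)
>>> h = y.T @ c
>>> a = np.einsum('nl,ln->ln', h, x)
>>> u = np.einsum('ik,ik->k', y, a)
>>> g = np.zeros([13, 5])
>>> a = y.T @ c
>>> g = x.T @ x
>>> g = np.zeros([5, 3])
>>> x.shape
(13, 5)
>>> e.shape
(5, 23)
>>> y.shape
(13, 5)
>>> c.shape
(13, 13)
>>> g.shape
(5, 3)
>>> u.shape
(5,)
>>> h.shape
(5, 13)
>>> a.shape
(5, 13)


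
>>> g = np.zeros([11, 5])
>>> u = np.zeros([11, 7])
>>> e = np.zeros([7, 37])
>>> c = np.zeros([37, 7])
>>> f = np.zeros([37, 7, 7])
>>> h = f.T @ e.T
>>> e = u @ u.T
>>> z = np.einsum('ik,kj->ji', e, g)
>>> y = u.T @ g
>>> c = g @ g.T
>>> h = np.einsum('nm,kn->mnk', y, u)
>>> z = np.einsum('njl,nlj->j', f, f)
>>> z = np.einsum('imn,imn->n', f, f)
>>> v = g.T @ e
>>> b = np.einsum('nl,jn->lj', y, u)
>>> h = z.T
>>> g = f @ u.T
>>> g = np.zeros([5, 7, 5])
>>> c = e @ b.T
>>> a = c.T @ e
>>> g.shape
(5, 7, 5)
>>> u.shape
(11, 7)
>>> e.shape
(11, 11)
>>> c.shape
(11, 5)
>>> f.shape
(37, 7, 7)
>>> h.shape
(7,)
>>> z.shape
(7,)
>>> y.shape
(7, 5)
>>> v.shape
(5, 11)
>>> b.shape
(5, 11)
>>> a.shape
(5, 11)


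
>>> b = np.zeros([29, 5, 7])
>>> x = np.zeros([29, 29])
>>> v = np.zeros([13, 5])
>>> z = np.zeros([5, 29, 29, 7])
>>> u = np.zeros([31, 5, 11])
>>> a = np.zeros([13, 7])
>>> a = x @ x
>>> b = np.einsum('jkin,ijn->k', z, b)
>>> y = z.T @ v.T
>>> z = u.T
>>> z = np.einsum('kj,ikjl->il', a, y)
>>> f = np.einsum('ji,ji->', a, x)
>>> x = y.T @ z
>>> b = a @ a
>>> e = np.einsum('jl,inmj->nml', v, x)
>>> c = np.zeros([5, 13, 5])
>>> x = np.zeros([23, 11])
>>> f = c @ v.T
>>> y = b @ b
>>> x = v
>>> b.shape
(29, 29)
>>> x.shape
(13, 5)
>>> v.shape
(13, 5)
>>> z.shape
(7, 13)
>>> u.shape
(31, 5, 11)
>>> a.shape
(29, 29)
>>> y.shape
(29, 29)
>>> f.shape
(5, 13, 13)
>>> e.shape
(29, 29, 5)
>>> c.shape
(5, 13, 5)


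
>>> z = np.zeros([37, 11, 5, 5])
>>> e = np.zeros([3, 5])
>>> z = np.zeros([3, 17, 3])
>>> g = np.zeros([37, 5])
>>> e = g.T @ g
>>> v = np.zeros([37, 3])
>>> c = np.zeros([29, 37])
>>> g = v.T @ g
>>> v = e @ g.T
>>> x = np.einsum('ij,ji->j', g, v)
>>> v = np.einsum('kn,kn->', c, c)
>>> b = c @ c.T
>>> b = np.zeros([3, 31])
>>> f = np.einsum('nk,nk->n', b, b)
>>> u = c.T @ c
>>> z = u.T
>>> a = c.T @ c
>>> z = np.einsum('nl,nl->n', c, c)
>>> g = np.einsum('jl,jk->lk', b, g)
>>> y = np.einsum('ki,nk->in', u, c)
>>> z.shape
(29,)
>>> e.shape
(5, 5)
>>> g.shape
(31, 5)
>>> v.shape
()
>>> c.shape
(29, 37)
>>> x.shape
(5,)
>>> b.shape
(3, 31)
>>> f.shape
(3,)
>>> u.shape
(37, 37)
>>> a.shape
(37, 37)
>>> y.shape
(37, 29)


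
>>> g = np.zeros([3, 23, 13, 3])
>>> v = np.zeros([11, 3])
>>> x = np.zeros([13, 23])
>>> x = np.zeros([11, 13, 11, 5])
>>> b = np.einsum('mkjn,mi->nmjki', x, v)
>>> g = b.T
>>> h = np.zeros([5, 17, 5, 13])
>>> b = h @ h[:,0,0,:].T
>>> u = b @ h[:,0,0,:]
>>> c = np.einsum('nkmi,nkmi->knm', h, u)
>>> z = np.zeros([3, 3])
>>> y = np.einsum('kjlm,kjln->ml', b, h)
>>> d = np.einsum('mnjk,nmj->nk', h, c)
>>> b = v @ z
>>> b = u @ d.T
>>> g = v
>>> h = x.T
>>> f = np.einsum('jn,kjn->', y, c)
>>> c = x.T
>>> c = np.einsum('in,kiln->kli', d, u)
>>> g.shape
(11, 3)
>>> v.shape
(11, 3)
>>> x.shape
(11, 13, 11, 5)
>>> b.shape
(5, 17, 5, 17)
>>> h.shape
(5, 11, 13, 11)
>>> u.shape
(5, 17, 5, 13)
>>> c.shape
(5, 5, 17)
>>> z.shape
(3, 3)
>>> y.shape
(5, 5)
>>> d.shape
(17, 13)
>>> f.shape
()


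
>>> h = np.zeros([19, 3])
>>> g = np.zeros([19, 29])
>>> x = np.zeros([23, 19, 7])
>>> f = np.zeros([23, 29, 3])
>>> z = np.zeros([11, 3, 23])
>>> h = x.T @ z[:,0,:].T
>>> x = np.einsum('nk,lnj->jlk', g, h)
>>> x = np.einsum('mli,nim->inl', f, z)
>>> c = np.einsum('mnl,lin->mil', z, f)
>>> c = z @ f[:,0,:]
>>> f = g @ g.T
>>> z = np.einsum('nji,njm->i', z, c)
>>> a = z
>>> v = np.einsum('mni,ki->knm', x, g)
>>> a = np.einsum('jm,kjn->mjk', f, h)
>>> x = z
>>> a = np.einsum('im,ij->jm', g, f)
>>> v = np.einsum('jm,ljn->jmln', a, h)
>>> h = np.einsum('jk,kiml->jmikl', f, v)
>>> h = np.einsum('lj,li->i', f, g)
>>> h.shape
(29,)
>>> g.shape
(19, 29)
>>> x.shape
(23,)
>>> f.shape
(19, 19)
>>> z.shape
(23,)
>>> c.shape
(11, 3, 3)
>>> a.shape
(19, 29)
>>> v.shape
(19, 29, 7, 11)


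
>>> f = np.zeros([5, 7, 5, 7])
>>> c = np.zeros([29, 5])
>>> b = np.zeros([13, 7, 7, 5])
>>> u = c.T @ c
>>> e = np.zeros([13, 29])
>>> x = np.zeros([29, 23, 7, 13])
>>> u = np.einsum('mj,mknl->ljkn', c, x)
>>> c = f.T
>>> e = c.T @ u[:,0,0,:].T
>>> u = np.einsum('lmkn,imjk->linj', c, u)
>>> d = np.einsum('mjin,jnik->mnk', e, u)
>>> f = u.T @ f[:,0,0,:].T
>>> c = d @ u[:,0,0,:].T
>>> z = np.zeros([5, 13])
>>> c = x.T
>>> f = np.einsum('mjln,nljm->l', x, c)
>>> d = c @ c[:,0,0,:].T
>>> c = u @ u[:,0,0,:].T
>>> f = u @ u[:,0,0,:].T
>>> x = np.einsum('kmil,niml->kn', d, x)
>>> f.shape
(7, 13, 5, 7)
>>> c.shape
(7, 13, 5, 7)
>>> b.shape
(13, 7, 7, 5)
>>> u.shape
(7, 13, 5, 23)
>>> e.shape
(5, 7, 5, 13)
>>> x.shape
(13, 29)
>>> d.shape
(13, 7, 23, 13)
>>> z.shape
(5, 13)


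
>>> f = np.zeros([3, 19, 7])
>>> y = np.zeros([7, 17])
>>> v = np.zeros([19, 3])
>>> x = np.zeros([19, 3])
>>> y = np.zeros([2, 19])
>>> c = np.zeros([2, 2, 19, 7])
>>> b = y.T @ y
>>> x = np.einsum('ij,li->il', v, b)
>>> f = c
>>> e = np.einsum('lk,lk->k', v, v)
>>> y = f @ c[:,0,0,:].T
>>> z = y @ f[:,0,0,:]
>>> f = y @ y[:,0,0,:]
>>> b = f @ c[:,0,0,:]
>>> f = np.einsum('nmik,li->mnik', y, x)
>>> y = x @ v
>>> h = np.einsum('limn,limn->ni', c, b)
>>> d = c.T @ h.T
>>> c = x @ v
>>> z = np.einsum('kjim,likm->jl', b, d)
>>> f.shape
(2, 2, 19, 2)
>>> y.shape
(19, 3)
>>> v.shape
(19, 3)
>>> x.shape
(19, 19)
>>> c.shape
(19, 3)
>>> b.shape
(2, 2, 19, 7)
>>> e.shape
(3,)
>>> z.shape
(2, 7)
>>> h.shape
(7, 2)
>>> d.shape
(7, 19, 2, 7)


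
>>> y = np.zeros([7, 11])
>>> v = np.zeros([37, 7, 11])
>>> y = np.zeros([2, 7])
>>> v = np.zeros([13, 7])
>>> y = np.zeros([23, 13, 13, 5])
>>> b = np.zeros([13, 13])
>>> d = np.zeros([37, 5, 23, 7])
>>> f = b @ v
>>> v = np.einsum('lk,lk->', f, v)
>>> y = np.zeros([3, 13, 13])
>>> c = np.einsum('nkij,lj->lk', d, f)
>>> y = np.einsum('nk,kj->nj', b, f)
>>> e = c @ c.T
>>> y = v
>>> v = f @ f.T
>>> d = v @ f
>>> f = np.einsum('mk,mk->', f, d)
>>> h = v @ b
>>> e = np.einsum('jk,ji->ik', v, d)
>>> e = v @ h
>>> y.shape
()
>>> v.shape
(13, 13)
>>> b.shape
(13, 13)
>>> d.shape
(13, 7)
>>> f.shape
()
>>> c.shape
(13, 5)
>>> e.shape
(13, 13)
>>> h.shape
(13, 13)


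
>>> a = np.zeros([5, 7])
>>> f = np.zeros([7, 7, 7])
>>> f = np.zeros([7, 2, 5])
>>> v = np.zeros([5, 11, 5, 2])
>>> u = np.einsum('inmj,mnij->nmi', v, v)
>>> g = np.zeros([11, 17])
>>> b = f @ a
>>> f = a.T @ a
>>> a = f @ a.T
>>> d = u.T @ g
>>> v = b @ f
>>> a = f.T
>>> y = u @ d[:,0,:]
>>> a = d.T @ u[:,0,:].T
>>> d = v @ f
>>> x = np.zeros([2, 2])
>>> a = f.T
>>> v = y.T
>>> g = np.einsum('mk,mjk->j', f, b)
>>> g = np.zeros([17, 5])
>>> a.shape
(7, 7)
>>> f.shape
(7, 7)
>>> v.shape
(17, 5, 11)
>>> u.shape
(11, 5, 5)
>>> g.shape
(17, 5)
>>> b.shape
(7, 2, 7)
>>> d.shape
(7, 2, 7)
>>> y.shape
(11, 5, 17)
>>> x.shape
(2, 2)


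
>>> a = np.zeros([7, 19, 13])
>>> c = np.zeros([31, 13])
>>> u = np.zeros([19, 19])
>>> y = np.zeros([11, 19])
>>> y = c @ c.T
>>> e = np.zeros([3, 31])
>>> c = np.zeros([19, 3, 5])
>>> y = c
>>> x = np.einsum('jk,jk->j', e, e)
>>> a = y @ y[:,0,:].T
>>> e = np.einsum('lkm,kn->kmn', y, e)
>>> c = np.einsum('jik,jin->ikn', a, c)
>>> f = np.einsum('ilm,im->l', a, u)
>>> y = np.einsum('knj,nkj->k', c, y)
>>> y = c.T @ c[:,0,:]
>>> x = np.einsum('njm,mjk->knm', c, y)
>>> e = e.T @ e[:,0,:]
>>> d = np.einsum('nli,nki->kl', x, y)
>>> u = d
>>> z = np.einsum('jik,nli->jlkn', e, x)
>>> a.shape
(19, 3, 19)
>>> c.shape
(3, 19, 5)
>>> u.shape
(19, 3)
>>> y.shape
(5, 19, 5)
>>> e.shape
(31, 5, 31)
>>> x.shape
(5, 3, 5)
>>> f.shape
(3,)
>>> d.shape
(19, 3)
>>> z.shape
(31, 3, 31, 5)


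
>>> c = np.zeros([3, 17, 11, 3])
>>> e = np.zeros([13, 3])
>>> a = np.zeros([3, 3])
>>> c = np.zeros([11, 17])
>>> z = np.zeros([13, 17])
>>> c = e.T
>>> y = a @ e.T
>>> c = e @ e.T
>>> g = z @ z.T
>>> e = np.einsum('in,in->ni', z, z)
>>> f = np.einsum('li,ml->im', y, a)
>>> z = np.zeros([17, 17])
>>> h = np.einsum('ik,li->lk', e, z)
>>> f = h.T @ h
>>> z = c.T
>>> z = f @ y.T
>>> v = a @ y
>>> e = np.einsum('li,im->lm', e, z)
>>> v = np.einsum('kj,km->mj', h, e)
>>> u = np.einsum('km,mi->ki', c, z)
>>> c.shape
(13, 13)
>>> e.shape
(17, 3)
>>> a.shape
(3, 3)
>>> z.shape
(13, 3)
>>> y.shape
(3, 13)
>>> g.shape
(13, 13)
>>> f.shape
(13, 13)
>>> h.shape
(17, 13)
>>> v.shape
(3, 13)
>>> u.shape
(13, 3)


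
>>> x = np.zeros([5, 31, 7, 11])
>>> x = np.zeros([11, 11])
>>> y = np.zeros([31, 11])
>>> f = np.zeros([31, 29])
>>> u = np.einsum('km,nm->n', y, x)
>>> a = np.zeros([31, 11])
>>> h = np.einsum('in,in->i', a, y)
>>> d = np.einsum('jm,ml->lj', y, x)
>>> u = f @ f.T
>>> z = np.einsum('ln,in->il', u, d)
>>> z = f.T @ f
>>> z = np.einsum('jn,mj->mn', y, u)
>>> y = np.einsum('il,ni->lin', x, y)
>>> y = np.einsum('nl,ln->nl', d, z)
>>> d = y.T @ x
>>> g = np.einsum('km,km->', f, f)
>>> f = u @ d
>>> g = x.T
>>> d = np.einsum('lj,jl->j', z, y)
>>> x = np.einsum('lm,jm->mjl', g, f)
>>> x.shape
(11, 31, 11)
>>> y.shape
(11, 31)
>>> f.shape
(31, 11)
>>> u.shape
(31, 31)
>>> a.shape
(31, 11)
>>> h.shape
(31,)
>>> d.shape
(11,)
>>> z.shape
(31, 11)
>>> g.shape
(11, 11)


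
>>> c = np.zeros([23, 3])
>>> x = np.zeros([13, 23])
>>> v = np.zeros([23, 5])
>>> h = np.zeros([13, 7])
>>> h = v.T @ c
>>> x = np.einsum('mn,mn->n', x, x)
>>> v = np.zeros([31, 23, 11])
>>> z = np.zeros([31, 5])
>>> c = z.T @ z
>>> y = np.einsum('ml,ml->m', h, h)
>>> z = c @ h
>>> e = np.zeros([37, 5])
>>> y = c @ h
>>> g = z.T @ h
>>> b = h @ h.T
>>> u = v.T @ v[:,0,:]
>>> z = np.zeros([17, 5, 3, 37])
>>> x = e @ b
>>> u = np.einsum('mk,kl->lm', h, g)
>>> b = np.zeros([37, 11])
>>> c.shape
(5, 5)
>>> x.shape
(37, 5)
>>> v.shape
(31, 23, 11)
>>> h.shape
(5, 3)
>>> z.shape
(17, 5, 3, 37)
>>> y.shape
(5, 3)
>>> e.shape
(37, 5)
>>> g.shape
(3, 3)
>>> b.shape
(37, 11)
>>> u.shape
(3, 5)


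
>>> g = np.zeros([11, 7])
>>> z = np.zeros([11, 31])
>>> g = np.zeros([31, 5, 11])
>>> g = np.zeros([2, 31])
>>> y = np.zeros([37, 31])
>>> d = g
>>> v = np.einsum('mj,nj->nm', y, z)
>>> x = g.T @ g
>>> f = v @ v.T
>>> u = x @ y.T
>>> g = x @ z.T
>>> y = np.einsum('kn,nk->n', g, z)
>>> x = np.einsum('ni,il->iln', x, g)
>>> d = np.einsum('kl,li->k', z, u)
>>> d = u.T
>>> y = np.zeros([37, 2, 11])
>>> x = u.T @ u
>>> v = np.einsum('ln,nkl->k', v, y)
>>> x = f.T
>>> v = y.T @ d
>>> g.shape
(31, 11)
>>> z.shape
(11, 31)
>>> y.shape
(37, 2, 11)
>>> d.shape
(37, 31)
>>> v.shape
(11, 2, 31)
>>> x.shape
(11, 11)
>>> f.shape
(11, 11)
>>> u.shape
(31, 37)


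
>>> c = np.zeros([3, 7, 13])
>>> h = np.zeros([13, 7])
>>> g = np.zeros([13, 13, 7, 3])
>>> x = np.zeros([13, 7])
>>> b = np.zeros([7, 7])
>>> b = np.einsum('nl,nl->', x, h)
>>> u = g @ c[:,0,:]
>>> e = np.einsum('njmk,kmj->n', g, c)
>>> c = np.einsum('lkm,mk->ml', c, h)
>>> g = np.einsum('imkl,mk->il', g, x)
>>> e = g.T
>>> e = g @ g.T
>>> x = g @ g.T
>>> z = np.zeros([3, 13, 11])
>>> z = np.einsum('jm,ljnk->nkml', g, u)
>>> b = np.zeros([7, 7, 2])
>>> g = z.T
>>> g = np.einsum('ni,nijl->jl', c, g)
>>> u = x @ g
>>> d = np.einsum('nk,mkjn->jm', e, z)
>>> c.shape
(13, 3)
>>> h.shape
(13, 7)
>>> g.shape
(13, 7)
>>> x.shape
(13, 13)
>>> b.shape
(7, 7, 2)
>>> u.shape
(13, 7)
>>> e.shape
(13, 13)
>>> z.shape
(7, 13, 3, 13)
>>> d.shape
(3, 7)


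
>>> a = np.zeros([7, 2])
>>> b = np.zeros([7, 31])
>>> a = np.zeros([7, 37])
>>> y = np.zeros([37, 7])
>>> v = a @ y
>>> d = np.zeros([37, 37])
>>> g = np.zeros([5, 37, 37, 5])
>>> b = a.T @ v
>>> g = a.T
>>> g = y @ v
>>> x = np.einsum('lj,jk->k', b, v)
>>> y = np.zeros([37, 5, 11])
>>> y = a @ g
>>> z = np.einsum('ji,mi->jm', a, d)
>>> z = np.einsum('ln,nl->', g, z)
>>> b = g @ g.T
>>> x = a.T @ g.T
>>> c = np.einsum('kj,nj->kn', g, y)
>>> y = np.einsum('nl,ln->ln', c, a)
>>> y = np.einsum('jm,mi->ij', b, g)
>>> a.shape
(7, 37)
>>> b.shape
(37, 37)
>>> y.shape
(7, 37)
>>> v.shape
(7, 7)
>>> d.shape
(37, 37)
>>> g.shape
(37, 7)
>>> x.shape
(37, 37)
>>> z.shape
()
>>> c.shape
(37, 7)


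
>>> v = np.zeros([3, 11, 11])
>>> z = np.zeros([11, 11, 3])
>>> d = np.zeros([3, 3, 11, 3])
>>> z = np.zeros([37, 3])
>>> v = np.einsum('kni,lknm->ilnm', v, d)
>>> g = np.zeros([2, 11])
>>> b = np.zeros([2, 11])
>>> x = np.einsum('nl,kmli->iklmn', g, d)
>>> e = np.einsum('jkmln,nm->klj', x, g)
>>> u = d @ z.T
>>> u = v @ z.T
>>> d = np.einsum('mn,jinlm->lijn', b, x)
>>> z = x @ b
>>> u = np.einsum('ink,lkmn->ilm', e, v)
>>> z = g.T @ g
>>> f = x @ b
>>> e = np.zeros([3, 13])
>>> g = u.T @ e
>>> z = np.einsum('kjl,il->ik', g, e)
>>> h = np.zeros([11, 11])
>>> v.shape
(11, 3, 11, 3)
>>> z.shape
(3, 11)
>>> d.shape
(3, 3, 3, 11)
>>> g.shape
(11, 11, 13)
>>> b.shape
(2, 11)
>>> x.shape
(3, 3, 11, 3, 2)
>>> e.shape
(3, 13)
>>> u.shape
(3, 11, 11)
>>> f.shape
(3, 3, 11, 3, 11)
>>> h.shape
(11, 11)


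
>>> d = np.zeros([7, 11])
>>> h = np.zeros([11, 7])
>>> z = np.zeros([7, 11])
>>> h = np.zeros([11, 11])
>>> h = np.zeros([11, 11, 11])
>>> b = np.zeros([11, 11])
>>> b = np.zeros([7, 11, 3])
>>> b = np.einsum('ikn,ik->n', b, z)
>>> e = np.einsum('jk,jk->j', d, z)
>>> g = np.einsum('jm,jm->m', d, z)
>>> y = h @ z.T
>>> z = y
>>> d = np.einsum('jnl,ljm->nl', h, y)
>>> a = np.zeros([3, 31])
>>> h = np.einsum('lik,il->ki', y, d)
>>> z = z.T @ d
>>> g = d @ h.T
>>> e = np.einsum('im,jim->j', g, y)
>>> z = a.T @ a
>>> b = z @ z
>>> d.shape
(11, 11)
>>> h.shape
(7, 11)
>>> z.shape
(31, 31)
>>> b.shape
(31, 31)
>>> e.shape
(11,)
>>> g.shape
(11, 7)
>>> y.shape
(11, 11, 7)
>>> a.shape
(3, 31)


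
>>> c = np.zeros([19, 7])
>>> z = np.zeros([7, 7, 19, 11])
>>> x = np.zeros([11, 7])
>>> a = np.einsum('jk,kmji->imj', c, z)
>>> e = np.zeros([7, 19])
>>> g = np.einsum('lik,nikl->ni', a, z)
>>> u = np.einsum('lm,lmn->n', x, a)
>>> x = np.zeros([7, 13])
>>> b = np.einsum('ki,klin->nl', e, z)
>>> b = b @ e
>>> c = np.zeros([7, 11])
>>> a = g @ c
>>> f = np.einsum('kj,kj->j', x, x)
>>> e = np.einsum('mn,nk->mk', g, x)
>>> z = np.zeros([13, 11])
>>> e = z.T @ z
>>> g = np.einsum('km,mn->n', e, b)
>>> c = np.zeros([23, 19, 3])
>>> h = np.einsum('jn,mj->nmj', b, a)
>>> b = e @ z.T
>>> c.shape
(23, 19, 3)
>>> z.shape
(13, 11)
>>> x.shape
(7, 13)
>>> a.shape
(7, 11)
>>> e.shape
(11, 11)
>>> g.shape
(19,)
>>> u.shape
(19,)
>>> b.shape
(11, 13)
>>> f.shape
(13,)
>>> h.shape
(19, 7, 11)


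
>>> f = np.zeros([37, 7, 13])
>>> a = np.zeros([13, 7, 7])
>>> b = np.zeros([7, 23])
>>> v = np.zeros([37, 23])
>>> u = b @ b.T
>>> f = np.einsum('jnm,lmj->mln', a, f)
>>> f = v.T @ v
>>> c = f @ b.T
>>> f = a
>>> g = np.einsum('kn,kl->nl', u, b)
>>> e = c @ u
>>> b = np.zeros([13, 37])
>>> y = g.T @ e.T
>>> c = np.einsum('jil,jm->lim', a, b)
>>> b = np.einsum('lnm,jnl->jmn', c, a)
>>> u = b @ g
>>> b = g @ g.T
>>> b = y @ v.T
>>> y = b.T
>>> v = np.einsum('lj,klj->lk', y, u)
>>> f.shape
(13, 7, 7)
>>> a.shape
(13, 7, 7)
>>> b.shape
(23, 37)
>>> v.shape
(37, 13)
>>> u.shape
(13, 37, 23)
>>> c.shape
(7, 7, 37)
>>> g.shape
(7, 23)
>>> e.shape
(23, 7)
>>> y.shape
(37, 23)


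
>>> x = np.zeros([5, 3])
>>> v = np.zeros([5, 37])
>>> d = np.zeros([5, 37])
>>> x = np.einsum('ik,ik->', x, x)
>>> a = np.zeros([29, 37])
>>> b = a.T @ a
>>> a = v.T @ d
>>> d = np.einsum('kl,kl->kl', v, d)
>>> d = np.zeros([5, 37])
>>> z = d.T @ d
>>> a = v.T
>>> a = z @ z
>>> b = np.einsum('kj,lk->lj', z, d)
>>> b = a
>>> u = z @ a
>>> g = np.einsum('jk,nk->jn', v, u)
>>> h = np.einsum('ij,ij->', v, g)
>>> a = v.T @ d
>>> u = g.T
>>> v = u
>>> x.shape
()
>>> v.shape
(37, 5)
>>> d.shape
(5, 37)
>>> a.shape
(37, 37)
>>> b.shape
(37, 37)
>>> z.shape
(37, 37)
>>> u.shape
(37, 5)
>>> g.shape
(5, 37)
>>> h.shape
()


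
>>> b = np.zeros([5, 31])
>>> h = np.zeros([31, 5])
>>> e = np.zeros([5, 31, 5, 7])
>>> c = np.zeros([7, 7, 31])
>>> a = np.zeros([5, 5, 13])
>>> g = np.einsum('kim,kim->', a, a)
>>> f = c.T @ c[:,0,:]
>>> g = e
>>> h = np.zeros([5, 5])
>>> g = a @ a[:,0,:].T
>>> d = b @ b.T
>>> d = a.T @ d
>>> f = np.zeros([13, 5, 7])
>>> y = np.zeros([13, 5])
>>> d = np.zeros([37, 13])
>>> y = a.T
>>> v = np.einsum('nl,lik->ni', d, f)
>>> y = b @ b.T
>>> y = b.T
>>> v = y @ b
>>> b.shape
(5, 31)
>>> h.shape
(5, 5)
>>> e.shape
(5, 31, 5, 7)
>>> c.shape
(7, 7, 31)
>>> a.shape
(5, 5, 13)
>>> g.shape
(5, 5, 5)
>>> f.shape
(13, 5, 7)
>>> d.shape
(37, 13)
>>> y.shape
(31, 5)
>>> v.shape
(31, 31)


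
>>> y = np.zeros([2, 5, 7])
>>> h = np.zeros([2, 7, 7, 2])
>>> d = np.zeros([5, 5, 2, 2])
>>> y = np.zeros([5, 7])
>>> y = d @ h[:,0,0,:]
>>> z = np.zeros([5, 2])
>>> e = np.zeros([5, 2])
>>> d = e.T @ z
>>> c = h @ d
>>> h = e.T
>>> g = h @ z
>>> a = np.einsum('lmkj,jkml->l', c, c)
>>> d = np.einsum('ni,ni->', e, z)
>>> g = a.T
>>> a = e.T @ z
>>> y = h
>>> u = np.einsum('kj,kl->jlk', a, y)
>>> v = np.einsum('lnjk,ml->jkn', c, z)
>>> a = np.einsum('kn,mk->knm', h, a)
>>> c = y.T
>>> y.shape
(2, 5)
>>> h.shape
(2, 5)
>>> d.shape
()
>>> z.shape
(5, 2)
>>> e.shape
(5, 2)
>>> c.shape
(5, 2)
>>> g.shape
(2,)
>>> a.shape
(2, 5, 2)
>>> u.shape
(2, 5, 2)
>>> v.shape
(7, 2, 7)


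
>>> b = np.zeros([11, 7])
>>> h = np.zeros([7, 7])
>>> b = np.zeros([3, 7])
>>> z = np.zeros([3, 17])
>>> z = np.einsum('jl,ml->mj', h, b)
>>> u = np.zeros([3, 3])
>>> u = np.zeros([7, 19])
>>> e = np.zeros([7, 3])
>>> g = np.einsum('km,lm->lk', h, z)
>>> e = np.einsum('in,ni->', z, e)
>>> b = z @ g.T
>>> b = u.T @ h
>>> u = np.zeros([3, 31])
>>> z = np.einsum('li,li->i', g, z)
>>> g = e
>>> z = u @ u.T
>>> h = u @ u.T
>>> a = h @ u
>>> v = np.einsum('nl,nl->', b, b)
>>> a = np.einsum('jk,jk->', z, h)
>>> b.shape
(19, 7)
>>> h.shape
(3, 3)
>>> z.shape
(3, 3)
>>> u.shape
(3, 31)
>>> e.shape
()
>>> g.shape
()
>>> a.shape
()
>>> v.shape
()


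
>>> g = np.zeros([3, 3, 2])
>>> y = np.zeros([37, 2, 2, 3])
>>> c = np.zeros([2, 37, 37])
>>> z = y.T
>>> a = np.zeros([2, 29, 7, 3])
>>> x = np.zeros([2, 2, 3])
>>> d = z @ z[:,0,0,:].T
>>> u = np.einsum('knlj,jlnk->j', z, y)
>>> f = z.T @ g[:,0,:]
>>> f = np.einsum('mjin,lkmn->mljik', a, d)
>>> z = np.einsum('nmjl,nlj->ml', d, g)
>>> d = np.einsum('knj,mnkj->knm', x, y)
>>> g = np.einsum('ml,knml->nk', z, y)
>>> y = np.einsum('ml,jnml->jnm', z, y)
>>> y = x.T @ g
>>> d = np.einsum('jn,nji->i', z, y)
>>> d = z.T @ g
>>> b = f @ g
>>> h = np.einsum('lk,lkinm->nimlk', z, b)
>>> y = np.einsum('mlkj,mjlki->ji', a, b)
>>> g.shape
(2, 37)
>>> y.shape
(3, 37)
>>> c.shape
(2, 37, 37)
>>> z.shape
(2, 3)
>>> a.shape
(2, 29, 7, 3)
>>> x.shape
(2, 2, 3)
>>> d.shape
(3, 37)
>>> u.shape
(37,)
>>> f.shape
(2, 3, 29, 7, 2)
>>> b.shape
(2, 3, 29, 7, 37)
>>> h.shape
(7, 29, 37, 2, 3)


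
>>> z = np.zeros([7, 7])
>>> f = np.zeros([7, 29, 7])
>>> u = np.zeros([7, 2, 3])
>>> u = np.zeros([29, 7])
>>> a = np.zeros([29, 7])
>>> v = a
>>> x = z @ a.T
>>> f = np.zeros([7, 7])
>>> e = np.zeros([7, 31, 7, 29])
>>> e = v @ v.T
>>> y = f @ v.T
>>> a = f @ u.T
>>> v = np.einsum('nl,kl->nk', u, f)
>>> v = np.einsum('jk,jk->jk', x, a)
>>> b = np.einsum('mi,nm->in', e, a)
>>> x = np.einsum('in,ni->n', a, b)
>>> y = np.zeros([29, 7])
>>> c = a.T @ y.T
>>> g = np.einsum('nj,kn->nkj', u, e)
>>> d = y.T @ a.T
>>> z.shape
(7, 7)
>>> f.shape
(7, 7)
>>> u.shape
(29, 7)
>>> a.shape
(7, 29)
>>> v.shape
(7, 29)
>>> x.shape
(29,)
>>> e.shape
(29, 29)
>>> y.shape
(29, 7)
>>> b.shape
(29, 7)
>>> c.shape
(29, 29)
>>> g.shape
(29, 29, 7)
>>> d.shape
(7, 7)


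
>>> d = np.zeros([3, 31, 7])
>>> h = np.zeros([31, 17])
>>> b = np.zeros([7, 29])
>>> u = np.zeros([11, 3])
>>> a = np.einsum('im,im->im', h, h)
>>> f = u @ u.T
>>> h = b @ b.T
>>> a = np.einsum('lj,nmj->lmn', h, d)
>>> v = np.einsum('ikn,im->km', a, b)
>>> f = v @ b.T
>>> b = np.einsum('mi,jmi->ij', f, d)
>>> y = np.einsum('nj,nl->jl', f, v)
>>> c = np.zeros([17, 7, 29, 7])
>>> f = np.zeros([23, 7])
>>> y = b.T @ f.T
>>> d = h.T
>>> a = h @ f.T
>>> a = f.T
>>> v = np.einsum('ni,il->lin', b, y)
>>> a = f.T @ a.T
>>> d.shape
(7, 7)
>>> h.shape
(7, 7)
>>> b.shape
(7, 3)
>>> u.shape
(11, 3)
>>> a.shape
(7, 7)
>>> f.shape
(23, 7)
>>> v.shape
(23, 3, 7)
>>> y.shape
(3, 23)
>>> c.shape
(17, 7, 29, 7)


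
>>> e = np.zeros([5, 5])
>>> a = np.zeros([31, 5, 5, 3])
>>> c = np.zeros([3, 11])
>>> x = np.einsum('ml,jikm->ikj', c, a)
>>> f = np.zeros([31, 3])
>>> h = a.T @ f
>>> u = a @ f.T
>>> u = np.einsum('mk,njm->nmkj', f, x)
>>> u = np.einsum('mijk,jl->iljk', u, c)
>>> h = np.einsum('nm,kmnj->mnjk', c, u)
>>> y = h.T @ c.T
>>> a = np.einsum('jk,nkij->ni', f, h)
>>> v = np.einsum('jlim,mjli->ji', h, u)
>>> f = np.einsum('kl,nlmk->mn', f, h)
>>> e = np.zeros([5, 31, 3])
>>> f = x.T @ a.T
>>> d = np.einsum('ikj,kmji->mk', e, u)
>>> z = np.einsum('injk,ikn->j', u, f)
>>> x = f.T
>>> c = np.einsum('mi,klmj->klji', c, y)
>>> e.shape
(5, 31, 3)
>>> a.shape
(11, 5)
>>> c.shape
(31, 5, 3, 11)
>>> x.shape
(11, 5, 31)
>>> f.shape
(31, 5, 11)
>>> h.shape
(11, 3, 5, 31)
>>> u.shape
(31, 11, 3, 5)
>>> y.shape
(31, 5, 3, 3)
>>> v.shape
(11, 5)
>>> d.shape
(11, 31)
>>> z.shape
(3,)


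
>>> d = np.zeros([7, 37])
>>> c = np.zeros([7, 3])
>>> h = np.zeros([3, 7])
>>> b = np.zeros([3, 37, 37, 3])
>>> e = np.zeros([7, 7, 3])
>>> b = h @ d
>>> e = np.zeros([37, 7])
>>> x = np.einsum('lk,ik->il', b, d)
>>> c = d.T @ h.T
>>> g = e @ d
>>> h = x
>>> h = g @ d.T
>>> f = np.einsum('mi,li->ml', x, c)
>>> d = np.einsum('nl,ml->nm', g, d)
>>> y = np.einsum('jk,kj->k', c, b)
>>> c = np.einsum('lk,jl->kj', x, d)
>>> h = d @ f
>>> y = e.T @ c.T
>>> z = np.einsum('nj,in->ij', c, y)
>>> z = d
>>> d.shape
(37, 7)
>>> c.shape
(3, 37)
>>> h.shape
(37, 37)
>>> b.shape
(3, 37)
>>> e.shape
(37, 7)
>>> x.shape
(7, 3)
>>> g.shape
(37, 37)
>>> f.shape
(7, 37)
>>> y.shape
(7, 3)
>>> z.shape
(37, 7)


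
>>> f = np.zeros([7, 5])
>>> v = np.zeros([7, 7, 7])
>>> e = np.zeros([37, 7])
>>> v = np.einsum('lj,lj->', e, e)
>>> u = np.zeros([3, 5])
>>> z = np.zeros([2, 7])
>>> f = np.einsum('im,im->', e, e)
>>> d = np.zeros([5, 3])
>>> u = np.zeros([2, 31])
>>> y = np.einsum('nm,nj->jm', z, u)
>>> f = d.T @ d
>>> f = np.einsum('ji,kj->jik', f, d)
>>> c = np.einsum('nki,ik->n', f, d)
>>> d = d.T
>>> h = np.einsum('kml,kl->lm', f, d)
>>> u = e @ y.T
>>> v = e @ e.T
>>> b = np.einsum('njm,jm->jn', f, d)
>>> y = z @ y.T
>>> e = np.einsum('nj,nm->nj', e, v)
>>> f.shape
(3, 3, 5)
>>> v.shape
(37, 37)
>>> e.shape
(37, 7)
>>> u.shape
(37, 31)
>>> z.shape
(2, 7)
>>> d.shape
(3, 5)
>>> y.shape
(2, 31)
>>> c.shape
(3,)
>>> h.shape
(5, 3)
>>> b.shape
(3, 3)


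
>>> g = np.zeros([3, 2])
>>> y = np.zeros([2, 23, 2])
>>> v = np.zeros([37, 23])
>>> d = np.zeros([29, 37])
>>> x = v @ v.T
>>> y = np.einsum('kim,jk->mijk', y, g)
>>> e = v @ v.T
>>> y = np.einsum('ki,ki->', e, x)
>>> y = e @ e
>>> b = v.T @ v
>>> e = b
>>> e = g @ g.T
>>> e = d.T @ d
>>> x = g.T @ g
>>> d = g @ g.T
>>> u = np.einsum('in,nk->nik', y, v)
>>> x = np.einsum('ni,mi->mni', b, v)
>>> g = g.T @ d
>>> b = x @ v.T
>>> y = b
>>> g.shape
(2, 3)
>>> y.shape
(37, 23, 37)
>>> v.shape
(37, 23)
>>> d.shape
(3, 3)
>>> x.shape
(37, 23, 23)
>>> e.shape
(37, 37)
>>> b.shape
(37, 23, 37)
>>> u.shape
(37, 37, 23)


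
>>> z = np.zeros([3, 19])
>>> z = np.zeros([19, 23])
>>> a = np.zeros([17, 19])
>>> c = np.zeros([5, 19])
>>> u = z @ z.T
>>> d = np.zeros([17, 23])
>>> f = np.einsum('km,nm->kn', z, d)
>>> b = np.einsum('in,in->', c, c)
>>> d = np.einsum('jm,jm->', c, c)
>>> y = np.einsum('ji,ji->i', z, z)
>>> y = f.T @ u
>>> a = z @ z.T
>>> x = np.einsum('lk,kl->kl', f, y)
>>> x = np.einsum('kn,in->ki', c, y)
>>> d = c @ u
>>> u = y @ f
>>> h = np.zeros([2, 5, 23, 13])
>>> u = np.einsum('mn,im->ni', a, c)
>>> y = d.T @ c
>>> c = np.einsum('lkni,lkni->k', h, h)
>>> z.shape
(19, 23)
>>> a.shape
(19, 19)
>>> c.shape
(5,)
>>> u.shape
(19, 5)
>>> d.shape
(5, 19)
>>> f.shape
(19, 17)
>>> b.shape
()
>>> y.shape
(19, 19)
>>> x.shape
(5, 17)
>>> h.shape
(2, 5, 23, 13)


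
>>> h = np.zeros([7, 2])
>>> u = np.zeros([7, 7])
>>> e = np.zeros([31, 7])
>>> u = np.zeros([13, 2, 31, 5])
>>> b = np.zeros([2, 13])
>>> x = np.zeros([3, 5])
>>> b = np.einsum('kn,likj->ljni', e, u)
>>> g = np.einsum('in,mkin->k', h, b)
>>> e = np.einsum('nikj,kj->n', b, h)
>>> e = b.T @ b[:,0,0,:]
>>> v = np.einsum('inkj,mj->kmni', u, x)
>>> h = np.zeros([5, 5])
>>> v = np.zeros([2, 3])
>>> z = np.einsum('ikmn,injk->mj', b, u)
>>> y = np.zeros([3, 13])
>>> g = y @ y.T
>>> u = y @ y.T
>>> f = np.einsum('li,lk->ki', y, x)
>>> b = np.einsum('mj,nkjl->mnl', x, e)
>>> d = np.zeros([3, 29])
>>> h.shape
(5, 5)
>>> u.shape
(3, 3)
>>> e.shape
(2, 7, 5, 2)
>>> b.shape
(3, 2, 2)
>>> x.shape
(3, 5)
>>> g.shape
(3, 3)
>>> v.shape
(2, 3)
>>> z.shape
(7, 31)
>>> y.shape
(3, 13)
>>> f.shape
(5, 13)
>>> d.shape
(3, 29)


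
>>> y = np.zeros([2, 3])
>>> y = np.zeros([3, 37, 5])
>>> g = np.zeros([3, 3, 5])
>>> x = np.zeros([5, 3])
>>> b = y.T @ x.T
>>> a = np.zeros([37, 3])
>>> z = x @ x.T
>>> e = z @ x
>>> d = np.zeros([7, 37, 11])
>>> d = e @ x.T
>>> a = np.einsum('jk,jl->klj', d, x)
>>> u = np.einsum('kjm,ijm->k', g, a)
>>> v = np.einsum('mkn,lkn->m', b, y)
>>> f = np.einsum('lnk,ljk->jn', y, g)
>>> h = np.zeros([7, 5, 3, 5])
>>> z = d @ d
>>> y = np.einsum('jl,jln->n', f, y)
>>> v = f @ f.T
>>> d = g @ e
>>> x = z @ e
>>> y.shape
(5,)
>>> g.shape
(3, 3, 5)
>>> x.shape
(5, 3)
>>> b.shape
(5, 37, 5)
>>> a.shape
(5, 3, 5)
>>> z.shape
(5, 5)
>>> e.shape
(5, 3)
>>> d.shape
(3, 3, 3)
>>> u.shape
(3,)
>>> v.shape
(3, 3)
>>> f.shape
(3, 37)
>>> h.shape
(7, 5, 3, 5)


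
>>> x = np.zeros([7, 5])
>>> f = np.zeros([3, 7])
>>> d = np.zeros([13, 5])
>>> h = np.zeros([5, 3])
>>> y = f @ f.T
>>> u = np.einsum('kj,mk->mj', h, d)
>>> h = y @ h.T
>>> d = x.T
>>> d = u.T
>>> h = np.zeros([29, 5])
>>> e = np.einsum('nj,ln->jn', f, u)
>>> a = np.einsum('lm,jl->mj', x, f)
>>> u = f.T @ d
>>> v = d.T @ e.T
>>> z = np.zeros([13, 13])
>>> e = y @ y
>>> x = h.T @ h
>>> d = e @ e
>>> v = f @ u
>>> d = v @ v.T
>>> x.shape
(5, 5)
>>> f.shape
(3, 7)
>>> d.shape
(3, 3)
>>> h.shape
(29, 5)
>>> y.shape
(3, 3)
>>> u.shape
(7, 13)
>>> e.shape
(3, 3)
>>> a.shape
(5, 3)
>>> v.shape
(3, 13)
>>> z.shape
(13, 13)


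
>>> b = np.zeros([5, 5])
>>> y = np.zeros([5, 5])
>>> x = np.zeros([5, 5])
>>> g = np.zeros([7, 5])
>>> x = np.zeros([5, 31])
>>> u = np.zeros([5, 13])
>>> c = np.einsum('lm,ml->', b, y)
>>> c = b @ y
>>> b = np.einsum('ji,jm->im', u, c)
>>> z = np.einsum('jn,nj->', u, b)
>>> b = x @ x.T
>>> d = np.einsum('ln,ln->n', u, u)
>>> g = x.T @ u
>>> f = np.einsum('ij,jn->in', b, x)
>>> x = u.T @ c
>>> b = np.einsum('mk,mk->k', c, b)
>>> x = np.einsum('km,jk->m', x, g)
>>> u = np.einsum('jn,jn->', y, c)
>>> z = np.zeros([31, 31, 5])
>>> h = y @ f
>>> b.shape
(5,)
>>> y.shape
(5, 5)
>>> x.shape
(5,)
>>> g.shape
(31, 13)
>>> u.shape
()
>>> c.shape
(5, 5)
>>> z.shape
(31, 31, 5)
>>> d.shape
(13,)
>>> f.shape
(5, 31)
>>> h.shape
(5, 31)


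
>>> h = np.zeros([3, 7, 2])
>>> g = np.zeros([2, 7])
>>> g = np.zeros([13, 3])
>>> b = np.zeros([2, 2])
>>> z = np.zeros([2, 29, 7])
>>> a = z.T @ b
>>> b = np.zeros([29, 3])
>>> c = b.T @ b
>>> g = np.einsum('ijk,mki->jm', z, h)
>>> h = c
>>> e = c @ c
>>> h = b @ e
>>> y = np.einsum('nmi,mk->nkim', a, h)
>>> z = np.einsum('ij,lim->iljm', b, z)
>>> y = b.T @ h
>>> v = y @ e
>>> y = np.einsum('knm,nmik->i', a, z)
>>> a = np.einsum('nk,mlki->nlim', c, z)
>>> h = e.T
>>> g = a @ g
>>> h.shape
(3, 3)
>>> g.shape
(3, 2, 7, 3)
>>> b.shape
(29, 3)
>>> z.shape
(29, 2, 3, 7)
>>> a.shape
(3, 2, 7, 29)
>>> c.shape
(3, 3)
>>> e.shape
(3, 3)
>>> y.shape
(3,)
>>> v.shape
(3, 3)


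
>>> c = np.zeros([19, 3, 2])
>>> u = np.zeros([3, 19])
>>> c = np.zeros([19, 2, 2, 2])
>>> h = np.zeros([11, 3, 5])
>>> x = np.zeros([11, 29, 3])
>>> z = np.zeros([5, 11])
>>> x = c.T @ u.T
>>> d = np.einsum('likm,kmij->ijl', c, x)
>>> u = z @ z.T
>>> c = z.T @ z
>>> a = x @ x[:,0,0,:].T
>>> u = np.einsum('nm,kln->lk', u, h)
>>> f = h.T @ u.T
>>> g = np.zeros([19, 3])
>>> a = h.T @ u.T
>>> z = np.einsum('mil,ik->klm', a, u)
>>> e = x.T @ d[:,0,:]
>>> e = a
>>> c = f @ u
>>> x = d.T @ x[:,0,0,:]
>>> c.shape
(5, 3, 11)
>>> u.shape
(3, 11)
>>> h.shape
(11, 3, 5)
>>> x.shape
(19, 3, 3)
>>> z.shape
(11, 3, 5)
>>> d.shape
(2, 3, 19)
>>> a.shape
(5, 3, 3)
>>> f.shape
(5, 3, 3)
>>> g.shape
(19, 3)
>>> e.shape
(5, 3, 3)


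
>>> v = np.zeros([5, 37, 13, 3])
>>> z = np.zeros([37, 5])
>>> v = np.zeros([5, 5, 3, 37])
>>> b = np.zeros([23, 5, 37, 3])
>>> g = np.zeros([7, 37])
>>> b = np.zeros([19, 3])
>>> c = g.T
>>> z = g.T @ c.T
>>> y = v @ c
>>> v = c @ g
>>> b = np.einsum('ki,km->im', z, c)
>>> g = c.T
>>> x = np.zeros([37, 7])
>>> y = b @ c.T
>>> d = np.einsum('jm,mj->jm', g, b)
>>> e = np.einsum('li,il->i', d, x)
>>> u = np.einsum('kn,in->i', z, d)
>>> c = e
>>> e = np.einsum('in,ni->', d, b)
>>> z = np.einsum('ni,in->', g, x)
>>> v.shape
(37, 37)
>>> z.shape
()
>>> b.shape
(37, 7)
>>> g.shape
(7, 37)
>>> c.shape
(37,)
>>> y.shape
(37, 37)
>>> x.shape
(37, 7)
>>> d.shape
(7, 37)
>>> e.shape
()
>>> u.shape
(7,)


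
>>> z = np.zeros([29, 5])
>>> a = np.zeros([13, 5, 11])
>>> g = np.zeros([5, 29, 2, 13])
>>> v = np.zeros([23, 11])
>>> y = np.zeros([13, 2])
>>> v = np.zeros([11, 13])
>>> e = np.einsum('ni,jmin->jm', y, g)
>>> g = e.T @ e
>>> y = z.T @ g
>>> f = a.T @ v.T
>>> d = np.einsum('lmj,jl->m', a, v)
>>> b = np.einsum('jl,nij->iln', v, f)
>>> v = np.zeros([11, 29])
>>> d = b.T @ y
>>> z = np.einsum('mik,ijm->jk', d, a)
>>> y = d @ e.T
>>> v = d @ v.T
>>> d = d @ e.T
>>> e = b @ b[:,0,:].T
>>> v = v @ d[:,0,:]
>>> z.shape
(5, 29)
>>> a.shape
(13, 5, 11)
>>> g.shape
(29, 29)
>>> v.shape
(11, 13, 5)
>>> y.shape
(11, 13, 5)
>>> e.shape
(5, 13, 5)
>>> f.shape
(11, 5, 11)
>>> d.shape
(11, 13, 5)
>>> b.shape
(5, 13, 11)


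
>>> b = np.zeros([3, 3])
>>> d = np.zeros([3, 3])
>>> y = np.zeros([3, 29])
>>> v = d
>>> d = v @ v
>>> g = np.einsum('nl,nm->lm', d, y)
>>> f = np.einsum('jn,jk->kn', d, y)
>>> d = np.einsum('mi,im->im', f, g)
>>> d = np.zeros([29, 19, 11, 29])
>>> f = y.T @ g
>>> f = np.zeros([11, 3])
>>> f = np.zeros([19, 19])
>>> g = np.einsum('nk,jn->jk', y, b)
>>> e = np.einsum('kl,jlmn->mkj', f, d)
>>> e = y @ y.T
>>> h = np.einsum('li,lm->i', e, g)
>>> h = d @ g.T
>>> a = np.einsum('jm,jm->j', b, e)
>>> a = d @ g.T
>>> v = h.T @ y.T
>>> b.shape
(3, 3)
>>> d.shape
(29, 19, 11, 29)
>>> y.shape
(3, 29)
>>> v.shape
(3, 11, 19, 3)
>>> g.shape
(3, 29)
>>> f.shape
(19, 19)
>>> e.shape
(3, 3)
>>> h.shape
(29, 19, 11, 3)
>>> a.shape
(29, 19, 11, 3)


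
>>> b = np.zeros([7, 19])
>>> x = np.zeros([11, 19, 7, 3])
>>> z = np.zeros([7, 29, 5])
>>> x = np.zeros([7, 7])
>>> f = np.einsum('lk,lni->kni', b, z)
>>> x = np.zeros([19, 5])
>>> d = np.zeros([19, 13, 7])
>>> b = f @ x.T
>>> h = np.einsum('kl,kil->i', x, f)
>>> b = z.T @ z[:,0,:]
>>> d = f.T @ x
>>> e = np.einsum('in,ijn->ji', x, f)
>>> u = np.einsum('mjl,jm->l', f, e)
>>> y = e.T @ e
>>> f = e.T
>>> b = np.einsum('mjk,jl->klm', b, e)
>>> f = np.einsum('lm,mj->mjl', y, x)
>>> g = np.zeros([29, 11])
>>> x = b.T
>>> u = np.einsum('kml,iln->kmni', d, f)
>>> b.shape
(5, 19, 5)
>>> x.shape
(5, 19, 5)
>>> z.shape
(7, 29, 5)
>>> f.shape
(19, 5, 19)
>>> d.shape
(5, 29, 5)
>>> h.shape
(29,)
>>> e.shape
(29, 19)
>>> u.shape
(5, 29, 19, 19)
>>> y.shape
(19, 19)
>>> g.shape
(29, 11)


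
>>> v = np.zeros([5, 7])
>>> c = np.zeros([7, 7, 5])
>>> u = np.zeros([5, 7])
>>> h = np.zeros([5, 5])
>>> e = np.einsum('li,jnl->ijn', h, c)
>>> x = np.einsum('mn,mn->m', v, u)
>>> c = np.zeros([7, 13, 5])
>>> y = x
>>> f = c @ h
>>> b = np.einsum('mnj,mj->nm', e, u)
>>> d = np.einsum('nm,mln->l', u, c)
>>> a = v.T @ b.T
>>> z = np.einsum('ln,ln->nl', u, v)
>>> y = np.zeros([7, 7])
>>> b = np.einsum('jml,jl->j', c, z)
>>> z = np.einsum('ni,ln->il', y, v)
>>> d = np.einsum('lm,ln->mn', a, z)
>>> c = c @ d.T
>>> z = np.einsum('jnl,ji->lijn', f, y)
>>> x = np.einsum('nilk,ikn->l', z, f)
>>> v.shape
(5, 7)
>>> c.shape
(7, 13, 7)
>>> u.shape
(5, 7)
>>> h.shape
(5, 5)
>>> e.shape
(5, 7, 7)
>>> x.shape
(7,)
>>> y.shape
(7, 7)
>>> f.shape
(7, 13, 5)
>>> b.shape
(7,)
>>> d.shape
(7, 5)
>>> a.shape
(7, 7)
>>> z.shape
(5, 7, 7, 13)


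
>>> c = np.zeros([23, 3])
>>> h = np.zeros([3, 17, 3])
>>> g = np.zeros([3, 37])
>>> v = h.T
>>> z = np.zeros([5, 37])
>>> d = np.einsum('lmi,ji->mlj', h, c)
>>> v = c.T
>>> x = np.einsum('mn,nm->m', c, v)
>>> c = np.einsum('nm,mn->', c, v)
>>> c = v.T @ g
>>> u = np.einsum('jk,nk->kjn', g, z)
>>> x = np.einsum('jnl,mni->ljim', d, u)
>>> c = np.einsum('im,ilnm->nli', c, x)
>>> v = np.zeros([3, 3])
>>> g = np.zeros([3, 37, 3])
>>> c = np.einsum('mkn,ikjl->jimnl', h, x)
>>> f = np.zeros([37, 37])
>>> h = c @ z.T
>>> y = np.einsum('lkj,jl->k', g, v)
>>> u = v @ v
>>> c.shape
(5, 23, 3, 3, 37)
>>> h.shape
(5, 23, 3, 3, 5)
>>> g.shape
(3, 37, 3)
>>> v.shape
(3, 3)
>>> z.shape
(5, 37)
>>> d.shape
(17, 3, 23)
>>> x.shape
(23, 17, 5, 37)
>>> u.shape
(3, 3)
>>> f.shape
(37, 37)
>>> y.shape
(37,)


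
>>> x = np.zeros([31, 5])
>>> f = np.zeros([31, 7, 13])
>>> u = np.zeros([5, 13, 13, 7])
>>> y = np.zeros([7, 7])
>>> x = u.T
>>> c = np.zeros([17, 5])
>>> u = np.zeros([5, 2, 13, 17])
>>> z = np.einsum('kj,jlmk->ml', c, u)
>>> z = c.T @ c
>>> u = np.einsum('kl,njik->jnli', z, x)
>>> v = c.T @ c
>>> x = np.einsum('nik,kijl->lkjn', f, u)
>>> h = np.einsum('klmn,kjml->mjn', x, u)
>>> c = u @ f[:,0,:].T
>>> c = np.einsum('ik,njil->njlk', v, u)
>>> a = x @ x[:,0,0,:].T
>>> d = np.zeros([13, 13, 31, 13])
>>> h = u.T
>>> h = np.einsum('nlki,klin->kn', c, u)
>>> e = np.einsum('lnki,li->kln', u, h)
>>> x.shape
(13, 13, 5, 31)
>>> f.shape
(31, 7, 13)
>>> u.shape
(13, 7, 5, 13)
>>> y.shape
(7, 7)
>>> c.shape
(13, 7, 13, 5)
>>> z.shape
(5, 5)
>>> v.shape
(5, 5)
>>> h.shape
(13, 13)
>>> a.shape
(13, 13, 5, 13)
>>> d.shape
(13, 13, 31, 13)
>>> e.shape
(5, 13, 7)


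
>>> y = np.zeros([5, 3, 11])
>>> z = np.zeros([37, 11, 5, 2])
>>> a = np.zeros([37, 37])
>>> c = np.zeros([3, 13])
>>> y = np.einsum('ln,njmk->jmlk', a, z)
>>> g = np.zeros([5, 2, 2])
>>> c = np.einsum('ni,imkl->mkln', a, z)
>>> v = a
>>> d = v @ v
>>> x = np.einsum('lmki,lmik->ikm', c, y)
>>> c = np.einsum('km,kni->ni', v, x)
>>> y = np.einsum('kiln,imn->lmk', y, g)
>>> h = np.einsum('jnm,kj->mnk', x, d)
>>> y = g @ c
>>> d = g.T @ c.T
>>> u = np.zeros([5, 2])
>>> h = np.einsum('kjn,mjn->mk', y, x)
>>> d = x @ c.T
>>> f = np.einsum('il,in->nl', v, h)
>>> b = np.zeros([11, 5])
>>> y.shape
(5, 2, 5)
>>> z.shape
(37, 11, 5, 2)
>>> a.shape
(37, 37)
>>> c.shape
(2, 5)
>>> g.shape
(5, 2, 2)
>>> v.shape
(37, 37)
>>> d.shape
(37, 2, 2)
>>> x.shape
(37, 2, 5)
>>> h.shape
(37, 5)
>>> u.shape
(5, 2)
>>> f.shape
(5, 37)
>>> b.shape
(11, 5)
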